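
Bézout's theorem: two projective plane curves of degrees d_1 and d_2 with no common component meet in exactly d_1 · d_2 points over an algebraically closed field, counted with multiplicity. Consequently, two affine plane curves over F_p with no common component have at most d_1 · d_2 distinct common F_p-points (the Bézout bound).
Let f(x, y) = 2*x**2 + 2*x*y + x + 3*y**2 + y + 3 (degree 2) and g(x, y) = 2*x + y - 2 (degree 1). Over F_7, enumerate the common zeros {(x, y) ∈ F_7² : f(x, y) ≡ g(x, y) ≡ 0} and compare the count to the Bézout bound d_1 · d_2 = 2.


Common zeros: ∅; count = 0; Bézout bound = 2.

deg(f) = 2, deg(g) = 1, so Bézout bound = 2.
Scan x ∈ F_7. For each x, list the y ∈ F_7 with f(x, y) ≡ 0 and those with g(x, y) ≡ 0 (mod 7); the common zeros in that column are the intersection.
  x = 0: f ≡ 0 at y ∈ {1}; g ≡ 0 at y ∈ {2}; common: ∅.
  x = 1: f ≡ 0 at y ∈ {3}; g ≡ 0 at y ∈ {0}; common: ∅.
  x = 2: f ≡ 0 at y ∈ {1, 2}; g ≡ 0 at y ∈ {5}; common: ∅.
  x = 3: f ≡ 0 at y ∈ ∅; g ≡ 0 at y ∈ {3}; common: ∅.
  x = 4: f ≡ 0 at y ∈ ∅; g ≡ 0 at y ∈ {1}; common: ∅.
  x = 5: f ≡ 0 at y ∈ ∅; g ≡ 0 at y ∈ {6}; common: ∅.
  x = 6: f ≡ 0 at y ∈ {2, 3}; g ≡ 0 at y ∈ {4}; common: ∅.
Collecting: common zeros = ∅, so the count is 0.
Comparison with the Bézout bound: 0 ≤ 2 = deg(f)·deg(g), as expected for curves with no common component (the affine F_7-count falls short of the bound because intersections may lie at infinity, over extension fields, or carry multiplicity).


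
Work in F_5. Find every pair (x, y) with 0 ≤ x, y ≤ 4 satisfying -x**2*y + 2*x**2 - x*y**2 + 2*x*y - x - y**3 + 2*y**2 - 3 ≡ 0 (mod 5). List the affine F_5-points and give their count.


Affine F_5-points: {(0, 4), (2, 2), (3, 4), (4, 0)}; count = 4.

For each of the 25 pairs (x, y) ∈ F_5², evaluate f(x, y) mod 5. Record the zeros.
  x = 0: [0↦2, 1↦3, 2↦2, 3↦3, 4↦0]  zeros at y ∈ {4}
  x = 1: [0↦3, 1↦4, 2↦1, 3↦3, 4↦4]  zeros at y ∈ ∅
  x = 2: [0↦3, 1↦2, 2↦0, 3↦1, 4↦4]  zeros at y ∈ {2}
  x = 3: [0↦2, 1↦2, 2↦4, 3↦2, 4↦0]  zeros at y ∈ {4}
  x = 4: [0↦0, 1↦4, 2↦3, 3↦1, 4↦2]  zeros at y ∈ {0}
Collecting zeros: affine points = {(0, 4), (2, 2), (3, 4), (4, 0)}.
Total count |C(F_5)_aff| = 4.


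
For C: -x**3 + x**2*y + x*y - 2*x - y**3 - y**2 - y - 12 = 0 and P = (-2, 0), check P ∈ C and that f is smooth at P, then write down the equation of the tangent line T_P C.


Tangent line at P: -14*x + y - 28 = 0.

Step 1: f(-2, 0) = 0, so P lies on C.
Step 2: partial derivatives
  f_x(x, y) = -3*x**2 + 2*x*y + y - 2, f_y(x, y) = x**2 + x - 3*y**2 - 2*y - 1.
  f_x(P) = -14, f_y(P) = 1 (gradient nonzero, so P is smooth).
Step 3: tangent line at P: -14·(x − -2) + 1·(y − 0) = 0.
Expanding: -14*x + y - 28 = 0.


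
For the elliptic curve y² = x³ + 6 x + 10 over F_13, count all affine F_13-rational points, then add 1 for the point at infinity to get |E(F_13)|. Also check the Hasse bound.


Affine points = {(0, 6), (0, 7), (1, 2), (1, 11), (2, 2), (2, 11), (3, 4), (3, 9), (5, 3), (5, 10), (9, 0), (10, 2), (10, 11), (11, 4), (11, 9), (12, 4), (12, 9)}; affine count = 17; |E(F_13)| = 18.

Discriminant check: Δ ∝ 4a³ + 27b² = 4·6³ + 27·10² = 4·216 + 27·100 ≡ 2 (mod 13). Nonzero ⇒ E is nonsingular.
For each x ∈ F_13, compute rhs = x³ + 6·x + 10 mod 13, then count y ∈ F_13 with y² ≡ rhs.
  x = 0: rhs = 10, matching y values: 6, 7 (2 points).
  x = 1: rhs = 4, matching y values: 2, 11 (2 points).
  x = 2: rhs = 4, matching y values: 2, 11 (2 points).
  x = 3: rhs = 3, matching y values: 4, 9 (2 points).
  x = 4: rhs = 7, matching y values: none (0 points).
  x = 5: rhs = 9, matching y values: 3, 10 (2 points).
  x = 6: rhs = 2, matching y values: none (0 points).
  x = 7: rhs = 5, matching y values: none (0 points).
  x = 8: rhs = 11, matching y values: none (0 points).
  x = 9: rhs = 0, matching y values: 0 (1 points).
  x = 10: rhs = 4, matching y values: 2, 11 (2 points).
  x = 11: rhs = 3, matching y values: 4, 9 (2 points).
  x = 12: rhs = 3, matching y values: 4, 9 (2 points).
Total affine count: 17.
Full point count |E(F_13)| = 17 + 1 = 18.
Hasse bound: |18 − (13+1)| = |4| = 4 ≤ 2√13 ≈ 7.2111 ✓.


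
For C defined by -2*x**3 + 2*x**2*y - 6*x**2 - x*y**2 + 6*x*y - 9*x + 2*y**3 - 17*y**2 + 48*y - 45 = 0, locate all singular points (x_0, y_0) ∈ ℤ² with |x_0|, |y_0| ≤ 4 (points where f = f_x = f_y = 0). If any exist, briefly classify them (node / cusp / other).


Singular points: {(0, 3)}; classification: cusp.

Compute partial derivatives:
  f_x = -6*x**2 + 4*x*y - 12*x - y**2 + 6*y - 9.
  f_y = 2*x**2 - 2*x*y + 6*x + 6*y**2 - 34*y + 48.
Scan x_0 ∈ {−4, ..., 4}. For each x_0, f_y(x_0, y) is a polynomial in y; find its integer roots y ∈ {−4, ..., 4}, then test f_x and f at those candidates.
  x = -4: f_y(-4, y) = 6*y**2 - 26*y + 56; no integer root y with |y| ≤ 4.
  x = -3: f_y(-3, y) = 6*y**2 - 28*y + 48; no integer root y with |y| ≤ 4.
  x = -2: f_y(-2, y) = 6*y**2 - 30*y + 44; no integer root y with |y| ≤ 4.
  x = -1: f_y(-1, y) = 6*y**2 - 32*y + 44; no integer root y with |y| ≤ 4.
  x = 0: f_y(0, y) = 6*y**2 - 34*y + 48; vanishes at y ∈ {3}. (0, 3): f_x = 0, f = 0 — SINGULAR.
  x = 1: f_y(1, y) = 6*y**2 - 36*y + 56; no integer root y with |y| ≤ 4.
  x = 2: f_y(2, y) = 6*y**2 - 38*y + 68; no integer root y with |y| ≤ 4.
  x = 3: f_y(3, y) = 6*y**2 - 40*y + 84; no integer root y with |y| ≤ 4.
  x = 4: f_y(4, y) = 6*y**2 - 42*y + 104; no integer root y with |y| ≤ 4.
Only singular point on the grid: (0, 3).
Classify: substitute x = 0 + u, y = 3 + v and expand: f = -2*u**3 + 2*u**2*v - u*v**2 + 2*v**3 + v**2.
No constant or linear terms (consistent with a singular point). Quadratic part: v**2. Cubic part: -2*u**3 + 2*u**2*v - u*v**2 + 2*v**3.
The quadratic part v**2 is a perfect square, so there is a single (double) tangent line v = 0, i.e. y = 3. Restricting the cubic part to that line (v = 0) leaves -2*u**3 ≠ 0, so f is not divisible by v and the branch is v² ≈ 2*u**3 to lowest order — this is a cusp.
Classification: cusp.


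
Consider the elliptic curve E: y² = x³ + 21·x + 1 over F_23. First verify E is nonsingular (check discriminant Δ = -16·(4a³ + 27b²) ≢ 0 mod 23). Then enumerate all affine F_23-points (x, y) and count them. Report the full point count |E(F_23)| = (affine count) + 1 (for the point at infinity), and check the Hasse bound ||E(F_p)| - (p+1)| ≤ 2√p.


Affine points = {(0, 1), (0, 22), (1, 0), (5, 1), (5, 22), (7, 10), (7, 13), (12, 7), (12, 16), (14, 7), (14, 16), (17, 2), (17, 21), (18, 1), (18, 22), (20, 7), (20, 16), (22, 5), (22, 18)}; affine count = 19; |E(F_23)| = 20.

Discriminant check: Δ ∝ 4a³ + 27b² = 4·21³ + 27·1² = 4·9261 + 27·1 ≡ 18 (mod 23). Nonzero ⇒ E is nonsingular.
For each x ∈ F_23, compute rhs = x³ + 21·x + 1 mod 23, then count y ∈ F_23 with y² ≡ rhs.
  x = 0: rhs = 1, matching y values: 1, 22 (2 points).
  x = 1: rhs = 0, matching y values: 0 (1 points).
  x = 2: rhs = 5, matching y values: none (0 points).
  x = 3: rhs = 22, matching y values: none (0 points).
  x = 4: rhs = 11, matching y values: none (0 points).
  x = 5: rhs = 1, matching y values: 1, 22 (2 points).
  x = 6: rhs = 21, matching y values: none (0 points).
  x = 7: rhs = 8, matching y values: 10, 13 (2 points).
  x = 8: rhs = 14, matching y values: none (0 points).
  x = 9: rhs = 22, matching y values: none (0 points).
  x = 10: rhs = 15, matching y values: none (0 points).
  x = 11: rhs = 22, matching y values: none (0 points).
  x = 12: rhs = 3, matching y values: 7, 16 (2 points).
  x = 13: rhs = 10, matching y values: none (0 points).
  x = 14: rhs = 3, matching y values: 7, 16 (2 points).
  x = 15: rhs = 11, matching y values: none (0 points).
  x = 16: rhs = 17, matching y values: none (0 points).
  x = 17: rhs = 4, matching y values: 2, 21 (2 points).
  x = 18: rhs = 1, matching y values: 1, 22 (2 points).
  x = 19: rhs = 14, matching y values: none (0 points).
  x = 20: rhs = 3, matching y values: 7, 16 (2 points).
  x = 21: rhs = 20, matching y values: none (0 points).
  x = 22: rhs = 2, matching y values: 5, 18 (2 points).
Total affine count: 19.
Full point count |E(F_23)| = 19 + 1 = 20.
Hasse bound: |20 − (23+1)| = |-4| = 4 ≤ 2√23 ≈ 9.5917 ✓.


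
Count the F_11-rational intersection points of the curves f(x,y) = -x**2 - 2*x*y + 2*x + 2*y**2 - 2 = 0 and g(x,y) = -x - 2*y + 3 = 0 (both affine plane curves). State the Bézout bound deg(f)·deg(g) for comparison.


Common zeros: {(4, 5)}; count = 1; Bézout bound = 2.

deg(f) = 2, deg(g) = 1, so Bézout bound = 2.
Scan x ∈ F_11. For each x, list the y ∈ F_11 with f(x, y) ≡ 0 and those with g(x, y) ≡ 0 (mod 11); the common zeros in that column are the intersection.
  x = 0: f ≡ 0 at y ∈ {1, 10}; g ≡ 0 at y ∈ {7}; common: ∅.
  x = 1: f ≡ 0 at y ∈ {3, 9}; g ≡ 0 at y ∈ {1}; common: ∅.
  x = 2: f ≡ 0 at y ∈ ∅; g ≡ 0 at y ∈ {6}; common: ∅.
  x = 3: f ≡ 0 at y ∈ ∅; g ≡ 0 at y ∈ {0}; common: ∅.
  x = 4: f ≡ 0 at y ∈ {5, 10}; g ≡ 0 at y ∈ {5}; common: {5}.
  x = 5: f ≡ 0 at y ∈ {7, 9}; g ≡ 0 at y ∈ {10}; common: ∅.
  x = 6: f ≡ 0 at y ∈ {3}; g ≡ 0 at y ∈ {4}; common: ∅.
  x = 7: f ≡ 0 at y ∈ ∅; g ≡ 0 at y ∈ {9}; common: ∅.
  x = 8: f ≡ 0 at y ∈ ∅; g ≡ 0 at y ∈ {3}; common: ∅.
  x = 9: f ≡ 0 at y ∈ ∅; g ≡ 0 at y ∈ {8}; common: ∅.
  x = 10: f ≡ 0 at y ∈ {5}; g ≡ 0 at y ∈ {2}; common: ∅.
Collecting: common zeros = {(4, 5)}, so the count is 1.
Comparison with the Bézout bound: 1 ≤ 2 = deg(f)·deg(g), as expected for curves with no common component (the affine F_11-count falls short of the bound because intersections may lie at infinity, over extension fields, or carry multiplicity).


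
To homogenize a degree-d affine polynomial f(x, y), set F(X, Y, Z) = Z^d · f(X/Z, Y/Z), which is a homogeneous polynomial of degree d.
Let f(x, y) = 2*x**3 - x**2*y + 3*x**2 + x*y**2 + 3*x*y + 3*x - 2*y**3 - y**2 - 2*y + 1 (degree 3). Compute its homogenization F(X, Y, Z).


F(X, Y, Z) = 2*X**3 - X**2*Y + 3*X**2*Z + X*Y**2 + 3*X*Y*Z + 3*X*Z**2 - 2*Y**3 - Y**2*Z - 2*Y*Z**2 + Z**3

deg(f) = 3.
Substitute x = X/Z, y = Y/Z into f, then multiply by Z^3.
  monomial 2·x^3·y^0 ↦ 2·X^3·Y^0·Z^0.
  monomial -1·x^2·y^1 ↦ -1·X^2·Y^1·Z^0.
  monomial 3·x^2·y^0 ↦ 3·X^2·Y^0·Z^1.
  monomial 1·x^1·y^2 ↦ 1·X^1·Y^2·Z^0.
  monomial 3·x^1·y^1 ↦ 3·X^1·Y^1·Z^1.
  monomial 3·x^1·y^0 ↦ 3·X^1·Y^0·Z^2.
  monomial -2·x^0·y^3 ↦ -2·X^0·Y^3·Z^0.
  monomial -1·x^0·y^2 ↦ -1·X^0·Y^2·Z^1.
  monomial -2·x^0·y^1 ↦ -2·X^0·Y^1·Z^2.
  monomial 1·x^0·y^0 ↦ 1·X^0·Y^0·Z^3.
Collecting: F(X, Y, Z) = 2*X**3 - X**2*Y + 3*X**2*Z + X*Y**2 + 3*X*Y*Z + 3*X*Z**2 - 2*Y**3 - Y**2*Z - 2*Y*Z**2 + Z**3.


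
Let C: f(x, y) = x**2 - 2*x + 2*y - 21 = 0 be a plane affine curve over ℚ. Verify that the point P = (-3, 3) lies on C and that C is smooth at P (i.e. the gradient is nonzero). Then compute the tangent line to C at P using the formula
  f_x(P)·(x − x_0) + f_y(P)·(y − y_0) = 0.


Tangent line at P: -8*x + 2*y - 30 = 0.

Step 1: f(-3, 3) = 0, so P lies on C.
Step 2: partial derivatives
  f_x(x, y) = 2*x - 2, f_y(x, y) = 2.
  f_x(P) = -8, f_y(P) = 2 (gradient nonzero, so P is smooth).
Step 3: tangent line at P: -8·(x − -3) + 2·(y − 3) = 0.
Expanding: -8*x + 2*y - 30 = 0.


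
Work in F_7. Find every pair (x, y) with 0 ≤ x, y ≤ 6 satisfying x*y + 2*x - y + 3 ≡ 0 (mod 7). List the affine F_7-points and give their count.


Affine F_7-points: {(0, 3), (2, 0), (3, 6), (4, 1), (5, 2), (6, 4)}; count = 6.

For each of the 49 pairs (x, y) ∈ F_7², evaluate f(x, y) mod 7. Record the zeros.
  x = 0: [0↦3, 1↦2, 2↦1, 3↦0, 4↦6, 5↦5, 6↦4]  zeros at y ∈ {3}
  x = 1: [0↦5, 1↦5, 2↦5, 3↦5, 4↦5, 5↦5, 6↦5]  zeros at y ∈ ∅
  x = 2: [0↦0, 1↦1, 2↦2, 3↦3, 4↦4, 5↦5, 6↦6]  zeros at y ∈ {0}
  x = 3: [0↦2, 1↦4, 2↦6, 3↦1, 4↦3, 5↦5, 6↦0]  zeros at y ∈ {6}
  x = 4: [0↦4, 1↦0, 2↦3, 3↦6, 4↦2, 5↦5, 6↦1]  zeros at y ∈ {1}
  x = 5: [0↦6, 1↦3, 2↦0, 3↦4, 4↦1, 5↦5, 6↦2]  zeros at y ∈ {2}
  x = 6: [0↦1, 1↦6, 2↦4, 3↦2, 4↦0, 5↦5, 6↦3]  zeros at y ∈ {4}
Collecting zeros: affine points = {(0, 3), (2, 0), (3, 6), (4, 1), (5, 2), (6, 4)}.
Total count |C(F_7)_aff| = 6.


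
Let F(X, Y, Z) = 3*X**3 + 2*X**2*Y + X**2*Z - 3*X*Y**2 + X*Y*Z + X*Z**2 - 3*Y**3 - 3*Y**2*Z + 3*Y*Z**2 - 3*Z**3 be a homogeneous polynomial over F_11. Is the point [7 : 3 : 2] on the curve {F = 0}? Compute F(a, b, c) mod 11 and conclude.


F(7,3,2) ≡ 2 (mod 11); P is NOT on the curve.

Evaluate F(7, 3, 2) term-by-term (mod 11).
  3*X**3 ↦ 3·343·1·1 = 1029
  2*X**2*Y ↦ 2·49·3·1 = 294
  X**2*Z ↦ 1·49·1·2 = 98
  -3*X*Y**2 ↦ -3·7·9·1 = -189
  X*Y*Z ↦ 1·7·3·2 = 42
  X*Z**2 ↦ 1·7·1·4 = 28
  -3*Y**3 ↦ -3·1·27·1 = -81
  -3*Y**2*Z ↦ -3·1·9·2 = -54
  3*Y*Z**2 ↦ 3·1·3·4 = 36
  -3*Z**3 ↦ -3·1·1·8 = -24
Sum: F(7, 3, 2) = (1029) + (294) + (98) + (-189) + (42) + (28) + (-81) + (-54) + (36) + (-24) = 1179.
Reducing mod 11: 1179 ≡ 2 (mod 11).
Since F(a, b, c) ≡ 2 ≠ 0 (mod 11), P does NOT lie on the curve.


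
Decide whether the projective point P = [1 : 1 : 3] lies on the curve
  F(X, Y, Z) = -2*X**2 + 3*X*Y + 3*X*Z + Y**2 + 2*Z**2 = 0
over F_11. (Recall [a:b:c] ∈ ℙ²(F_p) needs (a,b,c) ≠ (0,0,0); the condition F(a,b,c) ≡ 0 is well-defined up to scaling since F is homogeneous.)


F(1,1,3) ≡ 7 (mod 11); P is NOT on the curve.

Evaluate F(1, 1, 3) term-by-term (mod 11).
  -2*X**2 ↦ -2·1·1·1 = -2
  3*X*Y ↦ 3·1·1·1 = 3
  3*X*Z ↦ 3·1·1·3 = 9
  Y**2 ↦ 1·1·1·1 = 1
  2*Z**2 ↦ 2·1·1·9 = 18
Sum: F(1, 1, 3) = (-2) + (3) + (9) + (1) + (18) = 29.
Reducing mod 11: 29 ≡ 7 (mod 11).
Since F(a, b, c) ≡ 7 ≠ 0 (mod 11), P does NOT lie on the curve.


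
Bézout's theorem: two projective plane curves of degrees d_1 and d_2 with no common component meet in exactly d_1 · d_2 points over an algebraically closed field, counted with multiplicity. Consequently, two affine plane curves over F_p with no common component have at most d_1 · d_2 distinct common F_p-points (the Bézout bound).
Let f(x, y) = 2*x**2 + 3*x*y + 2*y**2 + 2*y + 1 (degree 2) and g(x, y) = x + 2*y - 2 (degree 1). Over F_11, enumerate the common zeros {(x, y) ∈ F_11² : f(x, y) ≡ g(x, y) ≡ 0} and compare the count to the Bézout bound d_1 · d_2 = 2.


Common zeros: ∅; count = 0; Bézout bound = 2.

deg(f) = 2, deg(g) = 1, so Bézout bound = 2.
Scan x ∈ F_11. For each x, list the y ∈ F_11 with f(x, y) ≡ 0 and those with g(x, y) ≡ 0 (mod 11); the common zeros in that column are the intersection.
  x = 0: f ≡ 0 at y ∈ ∅; g ≡ 0 at y ∈ {1}; common: ∅.
  x = 1: f ≡ 0 at y ∈ {4, 10}; g ≡ 0 at y ∈ {6}; common: ∅.
  x = 2: f ≡ 0 at y ∈ {2, 5}; g ≡ 0 at y ∈ {0}; common: ∅.
  x = 3: f ≡ 0 at y ∈ ∅; g ≡ 0 at y ∈ {5}; common: ∅.
  x = 4: f ≡ 0 at y ∈ {0, 4}; g ≡ 0 at y ∈ {10}; common: ∅.
  x = 5: f ≡ 0 at y ∈ ∅; g ≡ 0 at y ∈ {4}; common: ∅.
  x = 6: f ≡ 0 at y ∈ {2, 10}; g ≡ 0 at y ∈ {9}; common: ∅.
  x = 7: f ≡ 0 at y ∈ {0, 5}; g ≡ 0 at y ∈ {3}; common: ∅.
  x = 8: f ≡ 0 at y ∈ ∅; g ≡ 0 at y ∈ {8}; common: ∅.
  x = 9: f ≡ 0 at y ∈ ∅; g ≡ 0 at y ∈ {2}; common: ∅.
  x = 10: f ≡ 0 at y ∈ ∅; g ≡ 0 at y ∈ {7}; common: ∅.
Collecting: common zeros = ∅, so the count is 0.
Comparison with the Bézout bound: 0 ≤ 2 = deg(f)·deg(g), as expected for curves with no common component (the affine F_11-count falls short of the bound because intersections may lie at infinity, over extension fields, or carry multiplicity).


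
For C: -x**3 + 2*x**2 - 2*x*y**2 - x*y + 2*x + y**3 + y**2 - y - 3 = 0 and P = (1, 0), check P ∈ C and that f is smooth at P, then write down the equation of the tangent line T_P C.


Tangent line at P: 3*x - 2*y - 3 = 0.

Step 1: f(1, 0) = 0, so P lies on C.
Step 2: partial derivatives
  f_x(x, y) = -3*x**2 + 4*x - 2*y**2 - y + 2, f_y(x, y) = -4*x*y - x + 3*y**2 + 2*y - 1.
  f_x(P) = 3, f_y(P) = -2 (gradient nonzero, so P is smooth).
Step 3: tangent line at P: 3·(x − 1) + -2·(y − 0) = 0.
Expanding: 3*x - 2*y - 3 = 0.


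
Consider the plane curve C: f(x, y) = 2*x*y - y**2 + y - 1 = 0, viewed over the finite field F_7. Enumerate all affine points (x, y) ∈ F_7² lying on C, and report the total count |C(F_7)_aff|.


Affine F_7-points: {(0, 3), (0, 5), (2, 6), (4, 1), (6, 2), (6, 4)}; count = 6.

For each of the 49 pairs (x, y) ∈ F_7², evaluate f(x, y) mod 7. Record the zeros.
  x = 0: [0↦6, 1↦6, 2↦4, 3↦0, 4↦1, 5↦0, 6↦4]  zeros at y ∈ {3, 5}
  x = 1: [0↦6, 1↦1, 2↦1, 3↦6, 4↦2, 5↦3, 6↦2]  zeros at y ∈ ∅
  x = 2: [0↦6, 1↦3, 2↦5, 3↦5, 4↦3, 5↦6, 6↦0]  zeros at y ∈ {6}
  x = 3: [0↦6, 1↦5, 2↦2, 3↦4, 4↦4, 5↦2, 6↦5]  zeros at y ∈ ∅
  x = 4: [0↦6, 1↦0, 2↦6, 3↦3, 4↦5, 5↦5, 6↦3]  zeros at y ∈ {1}
  x = 5: [0↦6, 1↦2, 2↦3, 3↦2, 4↦6, 5↦1, 6↦1]  zeros at y ∈ ∅
  x = 6: [0↦6, 1↦4, 2↦0, 3↦1, 4↦0, 5↦4, 6↦6]  zeros at y ∈ {2, 4}
Collecting zeros: affine points = {(0, 3), (0, 5), (2, 6), (4, 1), (6, 2), (6, 4)}.
Total count |C(F_7)_aff| = 6.


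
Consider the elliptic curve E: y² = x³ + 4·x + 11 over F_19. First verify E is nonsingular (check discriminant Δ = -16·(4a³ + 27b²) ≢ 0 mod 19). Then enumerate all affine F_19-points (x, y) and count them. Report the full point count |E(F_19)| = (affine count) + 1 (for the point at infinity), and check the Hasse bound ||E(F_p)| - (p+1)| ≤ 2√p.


Affine points = {(0, 7), (0, 12), (1, 4), (1, 15), (5, 2), (5, 17), (6, 2), (6, 17), (8, 2), (8, 17), (9, 4), (9, 15), (10, 5), (10, 14), (12, 1), (12, 18), (15, 8), (15, 11), (18, 5), (18, 14)}; affine count = 20; |E(F_19)| = 21.

Discriminant check: Δ ∝ 4a³ + 27b² = 4·4³ + 27·11² = 4·64 + 27·121 ≡ 8 (mod 19). Nonzero ⇒ E is nonsingular.
For each x ∈ F_19, compute rhs = x³ + 4·x + 11 mod 19, then count y ∈ F_19 with y² ≡ rhs.
  x = 0: rhs = 11, matching y values: 7, 12 (2 points).
  x = 1: rhs = 16, matching y values: 4, 15 (2 points).
  x = 2: rhs = 8, matching y values: none (0 points).
  x = 3: rhs = 12, matching y values: none (0 points).
  x = 4: rhs = 15, matching y values: none (0 points).
  x = 5: rhs = 4, matching y values: 2, 17 (2 points).
  x = 6: rhs = 4, matching y values: 2, 17 (2 points).
  x = 7: rhs = 2, matching y values: none (0 points).
  x = 8: rhs = 4, matching y values: 2, 17 (2 points).
  x = 9: rhs = 16, matching y values: 4, 15 (2 points).
  x = 10: rhs = 6, matching y values: 5, 14 (2 points).
  x = 11: rhs = 18, matching y values: none (0 points).
  x = 12: rhs = 1, matching y values: 1, 18 (2 points).
  x = 13: rhs = 18, matching y values: none (0 points).
  x = 14: rhs = 18, matching y values: none (0 points).
  x = 15: rhs = 7, matching y values: 8, 11 (2 points).
  x = 16: rhs = 10, matching y values: none (0 points).
  x = 17: rhs = 14, matching y values: none (0 points).
  x = 18: rhs = 6, matching y values: 5, 14 (2 points).
Total affine count: 20.
Full point count |E(F_19)| = 20 + 1 = 21.
Hasse bound: |21 − (19+1)| = |1| = 1 ≤ 2√19 ≈ 8.7178 ✓.


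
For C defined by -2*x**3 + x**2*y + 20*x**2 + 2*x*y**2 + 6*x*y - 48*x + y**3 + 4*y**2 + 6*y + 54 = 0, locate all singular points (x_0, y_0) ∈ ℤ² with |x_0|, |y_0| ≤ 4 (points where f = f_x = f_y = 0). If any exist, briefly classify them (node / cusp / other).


Singular points: {(3, -3)}; classification: node.

Compute partial derivatives:
  f_x = -6*x**2 + 2*x*y + 40*x + 2*y**2 + 6*y - 48.
  f_y = x**2 + 4*x*y + 6*x + 3*y**2 + 8*y + 6.
Scan x_0 ∈ {−4, ..., 4}. For each x_0, f_y(x_0, y) is a polynomial in y; find its integer roots y ∈ {−4, ..., 4}, then test f_x and f at those candidates.
  x = -4: f_y(-4, y) = 3*y**2 - 8*y - 2; no integer root y with |y| ≤ 4.
  x = -3: f_y(-3, y) = 3*y**2 - 4*y - 3; no integer root y with |y| ≤ 4.
  x = -2: f_y(-2, y) = 3*y**2 - 2; no integer root y with |y| ≤ 4.
  x = -1: f_y(-1, y) = 3*y**2 + 4*y + 1; vanishes at y ∈ {-1}. (-1, -1): f_x = -96 ≠ 0.
  x = 0: f_y(0, y) = 3*y**2 + 8*y + 6; no integer root y with |y| ≤ 4.
  x = 1: f_y(1, y) = 3*y**2 + 12*y + 13; no integer root y with |y| ≤ 4.
  x = 2: f_y(2, y) = 3*y**2 + 16*y + 22; no integer root y with |y| ≤ 4.
  x = 3: f_y(3, y) = 3*y**2 + 20*y + 33; vanishes at y ∈ {-3}. (3, -3): f_x = 0, f = 0 — SINGULAR.
  x = 4: f_y(4, y) = 3*y**2 + 24*y + 46; no integer root y with |y| ≤ 4.
Only singular point on the grid: (3, -3).
Classify: substitute x = 3 + u, y = -3 + v and expand: f = -2*u**3 + u**2*v - u**2 + 2*u*v**2 + v**3 + v**2.
No constant or linear terms (consistent with a singular point). Quadratic part: -u**2 + v**2. Cubic part: -2*u**3 + u**2*v + 2*u*v**2 + v**3.
The quadratic part v**2 - u**2 = (v − u)(v + u) splits into two distinct linear factors, so there are two distinct tangent lines y − -3 = ±(x − 3) — this is a node (ordinary double point).
Classification: node.


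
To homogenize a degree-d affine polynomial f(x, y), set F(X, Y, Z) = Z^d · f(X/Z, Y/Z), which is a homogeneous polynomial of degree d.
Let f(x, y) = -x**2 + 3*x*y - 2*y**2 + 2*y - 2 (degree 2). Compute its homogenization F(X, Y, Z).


F(X, Y, Z) = -X**2 + 3*X*Y - 2*Y**2 + 2*Y*Z - 2*Z**2

deg(f) = 2.
Substitute x = X/Z, y = Y/Z into f, then multiply by Z^2.
  monomial -1·x^2·y^0 ↦ -1·X^2·Y^0·Z^0.
  monomial 3·x^1·y^1 ↦ 3·X^1·Y^1·Z^0.
  monomial -2·x^0·y^2 ↦ -2·X^0·Y^2·Z^0.
  monomial 2·x^0·y^1 ↦ 2·X^0·Y^1·Z^1.
  monomial -2·x^0·y^0 ↦ -2·X^0·Y^0·Z^2.
Collecting: F(X, Y, Z) = -X**2 + 3*X*Y - 2*Y**2 + 2*Y*Z - 2*Z**2.


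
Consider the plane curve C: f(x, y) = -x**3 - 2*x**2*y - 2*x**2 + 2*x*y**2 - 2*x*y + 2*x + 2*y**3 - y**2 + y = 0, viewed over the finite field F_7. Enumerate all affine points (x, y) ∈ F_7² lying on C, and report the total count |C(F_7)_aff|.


Affine F_7-points: {(0, 0), (0, 2), (1, 5), (2, 6), (3, 2), (3, 4), (5, 2)}; count = 7.

For each of the 49 pairs (x, y) ∈ F_7², evaluate f(x, y) mod 7. Record the zeros.
  x = 0: [0↦0, 1↦2, 2↦0, 3↦6, 4↦4, 5↦6, 6↦3]  zeros at y ∈ {0, 2}
  x = 1: [0↦6, 1↦6, 2↦6, 3↦4, 4↦5, 5↦0, 6↦1]  zeros at y ∈ {5}
  x = 2: [0↦2, 1↦3, 2↦1, 3↦1, 4↦1, 5↦6, 6↦0]  zeros at y ∈ {6}
  x = 3: [0↦3, 1↦1, 2↦0, 3↦5, 4↦0, 5↦4, 6↦1]  zeros at y ∈ {2, 4}
  x = 4: [0↦3, 1↦1, 2↦4, 3↦3, 4↦3, 5↦2, 6↦5]  zeros at y ∈ ∅
  x = 5: [0↦3, 1↦4, 2↦0, 3↦3, 4↦4, 5↦1, 6↦6]  zeros at y ∈ {2}
  x = 6: [0↦4, 1↦4, 2↦3, 3↦6, 4↦4, 5↦2, 6↦5]  zeros at y ∈ ∅
Collecting zeros: affine points = {(0, 0), (0, 2), (1, 5), (2, 6), (3, 2), (3, 4), (5, 2)}.
Total count |C(F_7)_aff| = 7.


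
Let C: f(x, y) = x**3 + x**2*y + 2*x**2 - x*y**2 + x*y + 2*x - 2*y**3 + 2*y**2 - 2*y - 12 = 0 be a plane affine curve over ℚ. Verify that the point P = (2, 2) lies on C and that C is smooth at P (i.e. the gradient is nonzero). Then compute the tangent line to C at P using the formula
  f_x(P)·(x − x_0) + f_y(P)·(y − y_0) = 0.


Tangent line at P: 28*x - 20*y - 16 = 0.

Step 1: f(2, 2) = 0, so P lies on C.
Step 2: partial derivatives
  f_x(x, y) = 3*x**2 + 2*x*y + 4*x - y**2 + y + 2, f_y(x, y) = x**2 - 2*x*y + x - 6*y**2 + 4*y - 2.
  f_x(P) = 28, f_y(P) = -20 (gradient nonzero, so P is smooth).
Step 3: tangent line at P: 28·(x − 2) + -20·(y − 2) = 0.
Expanding: 28*x - 20*y - 16 = 0.


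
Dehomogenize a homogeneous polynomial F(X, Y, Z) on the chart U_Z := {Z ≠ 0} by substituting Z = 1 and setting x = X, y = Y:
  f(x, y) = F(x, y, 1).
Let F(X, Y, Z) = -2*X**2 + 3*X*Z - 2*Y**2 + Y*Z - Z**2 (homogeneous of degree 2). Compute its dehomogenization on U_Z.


f(x, y) = -2*x**2 + 3*x - 2*y**2 + y - 1

On U_Z we set Z = 1. Each monomial c·X^i·Y^j·Z^k in F becomes c·x^i·y^j·1^k = c·x^i·y^j.
Substituting Z = 1: F(X, Y, 1) = -2*x**2 + 3*x - 2*y**2 + y - 1.
Note: deg(f) ≤ deg(F) = 2; strict inequality happens when F is divisible by Z (lost terms).


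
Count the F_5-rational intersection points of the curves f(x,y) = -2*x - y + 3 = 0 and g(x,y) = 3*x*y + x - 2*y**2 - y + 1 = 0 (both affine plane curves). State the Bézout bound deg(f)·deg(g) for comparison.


Common zeros: {(0, 3), (4, 0)}; count = 2; Bézout bound = 2.

deg(f) = 1, deg(g) = 2, so Bézout bound = 2.
Scan x ∈ F_5. For each x, list the y ∈ F_5 with f(x, y) ≡ 0 and those with g(x, y) ≡ 0 (mod 5); the common zeros in that column are the intersection.
  x = 0: f ≡ 0 at y ∈ {3}; g ≡ 0 at y ∈ {3, 4}; common: {3}.
  x = 1: f ≡ 0 at y ∈ {1}; g ≡ 0 at y ∈ {3}; common: ∅.
  x = 2: f ≡ 0 at y ∈ {4}; g ≡ 0 at y ∈ {2, 3}; common: ∅.
  x = 3: f ≡ 0 at y ∈ {2}; g ≡ 0 at y ∈ {1, 3}; common: ∅.
  x = 4: f ≡ 0 at y ∈ {0}; g ≡ 0 at y ∈ {0, 3}; common: {0}.
Collecting: common zeros = {(0, 3), (4, 0)}, so the count is 2.
Comparison with the Bézout bound: 2 ≤ 2 = deg(f)·deg(g), as expected for curves with no common component (the bound is attained).


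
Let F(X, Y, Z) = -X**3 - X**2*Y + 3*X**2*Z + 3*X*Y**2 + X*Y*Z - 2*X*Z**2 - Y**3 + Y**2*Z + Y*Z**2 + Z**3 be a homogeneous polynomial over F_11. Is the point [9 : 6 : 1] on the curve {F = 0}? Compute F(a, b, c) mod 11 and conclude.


F(9,6,1) ≡ 6 (mod 11); P is NOT on the curve.

Evaluate F(9, 6, 1) term-by-term (mod 11).
  -X**3 ↦ -1·729·1·1 = -729
  -X**2*Y ↦ -1·81·6·1 = -486
  3*X**2*Z ↦ 3·81·1·1 = 243
  3*X*Y**2 ↦ 3·9·36·1 = 972
  X*Y*Z ↦ 1·9·6·1 = 54
  -2*X*Z**2 ↦ -2·9·1·1 = -18
  -Y**3 ↦ -1·1·216·1 = -216
  Y**2*Z ↦ 1·1·36·1 = 36
  Y*Z**2 ↦ 1·1·6·1 = 6
  Z**3 ↦ 1·1·1·1 = 1
Sum: F(9, 6, 1) = (-729) + (-486) + (243) + (972) + (54) + (-18) + (-216) + (36) + (6) + (1) = -137.
Reducing mod 11: -137 ≡ 6 (mod 11).
Since F(a, b, c) ≡ 6 ≠ 0 (mod 11), P does NOT lie on the curve.


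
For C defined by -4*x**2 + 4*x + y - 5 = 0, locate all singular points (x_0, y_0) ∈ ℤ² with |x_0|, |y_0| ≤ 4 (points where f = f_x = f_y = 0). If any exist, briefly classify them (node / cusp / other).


No singular points in the scanned grid; C is smooth there.

Compute partial derivatives:
  f_x = 4 - 8*x.
  f_y = 1.
f_y = 1 is a nonzero constant, so f_y never vanishes: no point (x, y) can satisfy f = f_x = f_y = 0. In particular no (x, y) ∈ {−4, ..., 4}² is singular; the curve is smooth.


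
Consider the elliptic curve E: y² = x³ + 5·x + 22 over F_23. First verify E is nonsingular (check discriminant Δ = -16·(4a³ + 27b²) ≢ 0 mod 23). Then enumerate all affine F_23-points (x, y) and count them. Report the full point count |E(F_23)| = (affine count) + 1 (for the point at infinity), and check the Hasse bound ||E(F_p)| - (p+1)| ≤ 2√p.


Affine points = {(3, 8), (3, 15), (7, 3), (7, 20), (12, 4), (12, 19), (16, 9), (16, 14), (17, 11), (17, 12), (20, 7), (20, 16), (21, 2), (21, 21), (22, 4), (22, 19)}; affine count = 16; |E(F_23)| = 17.

Discriminant check: Δ ∝ 4a³ + 27b² = 4·5³ + 27·22² = 4·125 + 27·484 ≡ 21 (mod 23). Nonzero ⇒ E is nonsingular.
For each x ∈ F_23, compute rhs = x³ + 5·x + 22 mod 23, then count y ∈ F_23 with y² ≡ rhs.
  x = 0: rhs = 22, matching y values: none (0 points).
  x = 1: rhs = 5, matching y values: none (0 points).
  x = 2: rhs = 17, matching y values: none (0 points).
  x = 3: rhs = 18, matching y values: 8, 15 (2 points).
  x = 4: rhs = 14, matching y values: none (0 points).
  x = 5: rhs = 11, matching y values: none (0 points).
  x = 6: rhs = 15, matching y values: none (0 points).
  x = 7: rhs = 9, matching y values: 3, 20 (2 points).
  x = 8: rhs = 22, matching y values: none (0 points).
  x = 9: rhs = 14, matching y values: none (0 points).
  x = 10: rhs = 14, matching y values: none (0 points).
  x = 11: rhs = 5, matching y values: none (0 points).
  x = 12: rhs = 16, matching y values: 4, 19 (2 points).
  x = 13: rhs = 7, matching y values: none (0 points).
  x = 14: rhs = 7, matching y values: none (0 points).
  x = 15: rhs = 22, matching y values: none (0 points).
  x = 16: rhs = 12, matching y values: 9, 14 (2 points).
  x = 17: rhs = 6, matching y values: 11, 12 (2 points).
  x = 18: rhs = 10, matching y values: none (0 points).
  x = 19: rhs = 7, matching y values: none (0 points).
  x = 20: rhs = 3, matching y values: 7, 16 (2 points).
  x = 21: rhs = 4, matching y values: 2, 21 (2 points).
  x = 22: rhs = 16, matching y values: 4, 19 (2 points).
Total affine count: 16.
Full point count |E(F_23)| = 16 + 1 = 17.
Hasse bound: |17 − (23+1)| = |-7| = 7 ≤ 2√23 ≈ 9.5917 ✓.


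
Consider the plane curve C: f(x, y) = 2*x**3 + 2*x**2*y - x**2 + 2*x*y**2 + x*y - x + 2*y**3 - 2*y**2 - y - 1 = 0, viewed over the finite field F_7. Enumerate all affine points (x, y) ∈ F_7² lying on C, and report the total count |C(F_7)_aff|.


Affine F_7-points: {(0, 4), (1, 5), (2, 6), (4, 2), (6, 5)}; count = 5.

For each of the 49 pairs (x, y) ∈ F_7², evaluate f(x, y) mod 7. Record the zeros.
  x = 0: [0↦6, 1↦5, 2↦5, 3↦4, 4↦0, 5↦5, 6↦3]  zeros at y ∈ {4}
  x = 1: [0↦6, 1↦3, 2↦5, 3↦3, 4↦2, 5↦0, 6↦2]  zeros at y ∈ {5}
  x = 2: [0↦2, 1↦1, 2↦2, 3↦3, 4↦2, 5↦4, 6↦0]  zeros at y ∈ {6}
  x = 3: [0↦6, 1↦4, 2↦1, 3↦2, 4↦5, 5↦1, 6↦2]  zeros at y ∈ ∅
  x = 4: [0↦2, 1↦3, 2↦0, 3↦5, 4↦2, 5↦3, 6↦6]  zeros at y ∈ {2}
  x = 5: [0↦2, 1↦3, 2↦4, 3↦3, 4↦5, 5↦1, 6↦3]  zeros at y ∈ ∅
  x = 6: [0↦4, 1↦2, 2↦4, 3↦1, 4↦5, 5↦0, 6↦5]  zeros at y ∈ {5}
Collecting zeros: affine points = {(0, 4), (1, 5), (2, 6), (4, 2), (6, 5)}.
Total count |C(F_7)_aff| = 5.


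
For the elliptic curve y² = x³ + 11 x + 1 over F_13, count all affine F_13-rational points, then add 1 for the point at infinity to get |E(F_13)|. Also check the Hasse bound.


Affine points = {(0, 1), (0, 12), (1, 0), (3, 3), (3, 10), (5, 5), (5, 8), (6, 6), (6, 7), (8, 4), (8, 9), (9, 6), (9, 7), (11, 6), (11, 7)}; affine count = 15; |E(F_13)| = 16.

Discriminant check: Δ ∝ 4a³ + 27b² = 4·11³ + 27·1² = 4·1331 + 27·1 ≡ 8 (mod 13). Nonzero ⇒ E is nonsingular.
For each x ∈ F_13, compute rhs = x³ + 11·x + 1 mod 13, then count y ∈ F_13 with y² ≡ rhs.
  x = 0: rhs = 1, matching y values: 1, 12 (2 points).
  x = 1: rhs = 0, matching y values: 0 (1 points).
  x = 2: rhs = 5, matching y values: none (0 points).
  x = 3: rhs = 9, matching y values: 3, 10 (2 points).
  x = 4: rhs = 5, matching y values: none (0 points).
  x = 5: rhs = 12, matching y values: 5, 8 (2 points).
  x = 6: rhs = 10, matching y values: 6, 7 (2 points).
  x = 7: rhs = 5, matching y values: none (0 points).
  x = 8: rhs = 3, matching y values: 4, 9 (2 points).
  x = 9: rhs = 10, matching y values: 6, 7 (2 points).
  x = 10: rhs = 6, matching y values: none (0 points).
  x = 11: rhs = 10, matching y values: 6, 7 (2 points).
  x = 12: rhs = 2, matching y values: none (0 points).
Total affine count: 15.
Full point count |E(F_13)| = 15 + 1 = 16.
Hasse bound: |16 − (13+1)| = |2| = 2 ≤ 2√13 ≈ 7.2111 ✓.


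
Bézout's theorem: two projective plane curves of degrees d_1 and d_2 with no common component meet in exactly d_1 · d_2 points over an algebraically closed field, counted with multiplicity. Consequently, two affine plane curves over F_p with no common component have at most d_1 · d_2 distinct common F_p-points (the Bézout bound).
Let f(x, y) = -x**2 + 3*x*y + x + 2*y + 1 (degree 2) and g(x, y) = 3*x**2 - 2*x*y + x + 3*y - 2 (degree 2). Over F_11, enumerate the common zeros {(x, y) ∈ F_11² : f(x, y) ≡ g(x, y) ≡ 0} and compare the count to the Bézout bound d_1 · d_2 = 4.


Common zeros: {(8, 0)}; count = 1; Bézout bound = 4.

deg(f) = 2, deg(g) = 2, so Bézout bound = 4.
Scan x ∈ F_11. For each x, list the y ∈ F_11 with f(x, y) ≡ 0 and those with g(x, y) ≡ 0 (mod 11); the common zeros in that column are the intersection.
  x = 0: f ≡ 0 at y ∈ {5}; g ≡ 0 at y ∈ {8}; common: ∅.
  x = 1: f ≡ 0 at y ∈ {2}; g ≡ 0 at y ∈ {9}; common: ∅.
  x = 2: f ≡ 0 at y ∈ {7}; g ≡ 0 at y ∈ {1}; common: ∅.
  x = 3: f ≡ 0 at y ∈ ∅; g ≡ 0 at y ∈ {2}; common: ∅.
  x = 4: f ≡ 0 at y ∈ {0}; g ≡ 0 at y ∈ {10}; common: ∅.
  x = 5: f ≡ 0 at y ∈ {5}; g ≡ 0 at y ∈ {8}; common: ∅.
  x = 6: f ≡ 0 at y ∈ {2}; g ≡ 0 at y ∈ {10}; common: ∅.
  x = 7: f ≡ 0 at y ∈ {8}; g ≡ 0 at y ∈ ∅; common: ∅.
  x = 8: f ≡ 0 at y ∈ {0}; g ≡ 0 at y ∈ {0}; common: {0}.
  x = 9: f ≡ 0 at y ∈ {7}; g ≡ 0 at y ∈ {2}; common: ∅.
  x = 10: f ≡ 0 at y ∈ {10}; g ≡ 0 at y ∈ {0}; common: ∅.
Collecting: common zeros = {(8, 0)}, so the count is 1.
Comparison with the Bézout bound: 1 ≤ 4 = deg(f)·deg(g), as expected for curves with no common component (the affine F_11-count falls short of the bound because intersections may lie at infinity, over extension fields, or carry multiplicity).


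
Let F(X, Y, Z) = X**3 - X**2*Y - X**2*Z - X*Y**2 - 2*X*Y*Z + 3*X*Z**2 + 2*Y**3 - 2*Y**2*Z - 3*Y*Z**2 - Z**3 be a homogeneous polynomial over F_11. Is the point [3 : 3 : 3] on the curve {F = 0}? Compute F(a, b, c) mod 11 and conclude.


F(3,3,3) ≡ 8 (mod 11); P is NOT on the curve.

Evaluate F(3, 3, 3) term-by-term (mod 11).
  X**3 ↦ 1·27·1·1 = 27
  -X**2*Y ↦ -1·9·3·1 = -27
  -X**2*Z ↦ -1·9·1·3 = -27
  -X*Y**2 ↦ -1·3·9·1 = -27
  -2*X*Y*Z ↦ -2·3·3·3 = -54
  3*X*Z**2 ↦ 3·3·1·9 = 81
  2*Y**3 ↦ 2·1·27·1 = 54
  -2*Y**2*Z ↦ -2·1·9·3 = -54
  -3*Y*Z**2 ↦ -3·1·3·9 = -81
  -Z**3 ↦ -1·1·1·27 = -27
Sum: F(3, 3, 3) = (27) + (-27) + (-27) + (-27) + (-54) + (81) + (54) + (-54) + (-81) + (-27) = -135.
Reducing mod 11: -135 ≡ 8 (mod 11).
Since F(a, b, c) ≡ 8 ≠ 0 (mod 11), P does NOT lie on the curve.


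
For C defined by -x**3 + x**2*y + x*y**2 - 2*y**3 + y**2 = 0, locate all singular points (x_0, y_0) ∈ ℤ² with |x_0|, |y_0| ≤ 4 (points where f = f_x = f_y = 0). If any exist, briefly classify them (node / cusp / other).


Singular points: {(0, 0)}; classification: cusp.

Compute partial derivatives:
  f_x = -3*x**2 + 2*x*y + y**2.
  f_y = x**2 + 2*x*y - 6*y**2 + 2*y.
Scan x_0 ∈ {−4, ..., 4}. For each x_0, f_y(x_0, y) is a polynomial in y; find its integer roots y ∈ {−4, ..., 4}, then test f_x and f at those candidates.
  x = -4: f_y(-4, y) = -6*y**2 - 6*y + 16; no integer root y with |y| ≤ 4.
  x = -3: f_y(-3, y) = -6*y**2 - 4*y + 9; no integer root y with |y| ≤ 4.
  x = -2: f_y(-2, y) = -6*y**2 - 2*y + 4; vanishes at y ∈ {-1}. (-2, -1): f_x = -7 ≠ 0.
  x = -1: f_y(-1, y) = 1 - 6*y**2; no integer root y with |y| ≤ 4.
  x = 0: f_y(0, y) = -6*y**2 + 2*y; vanishes at y ∈ {0}. (0, 0): f_x = 0, f = 0 — SINGULAR.
  x = 1: f_y(1, y) = -6*y**2 + 4*y + 1; no integer root y with |y| ≤ 4.
  x = 2: f_y(2, y) = -6*y**2 + 6*y + 4; no integer root y with |y| ≤ 4.
  x = 3: f_y(3, y) = -6*y**2 + 8*y + 9; no integer root y with |y| ≤ 4.
  x = 4: f_y(4, y) = -6*y**2 + 10*y + 16; vanishes at y ∈ {-1}. (4, -1): f_x = -55 ≠ 0.
Only singular point on the grid: (0, 0).
Classify: substitute x = 0 + u, y = 0 + v and expand: f = -u**3 + u**2*v + u*v**2 - 2*v**3 + v**2.
No constant or linear terms (consistent with a singular point). Quadratic part: v**2. Cubic part: -u**3 + u**2*v + u*v**2 - 2*v**3.
The quadratic part v**2 is a perfect square, so there is a single (double) tangent line v = 0, i.e. y = 0. Restricting the cubic part to that line (v = 0) leaves -u**3 ≠ 0, so f is not divisible by v and the branch is v² ≈ u**3 to lowest order — this is a cusp.
Classification: cusp.


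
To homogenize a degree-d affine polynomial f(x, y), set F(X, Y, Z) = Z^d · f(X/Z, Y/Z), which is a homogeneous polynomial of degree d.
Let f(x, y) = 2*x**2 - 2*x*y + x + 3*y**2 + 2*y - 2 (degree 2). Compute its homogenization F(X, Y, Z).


F(X, Y, Z) = 2*X**2 - 2*X*Y + X*Z + 3*Y**2 + 2*Y*Z - 2*Z**2

deg(f) = 2.
Substitute x = X/Z, y = Y/Z into f, then multiply by Z^2.
  monomial 2·x^2·y^0 ↦ 2·X^2·Y^0·Z^0.
  monomial -2·x^1·y^1 ↦ -2·X^1·Y^1·Z^0.
  monomial 1·x^1·y^0 ↦ 1·X^1·Y^0·Z^1.
  monomial 3·x^0·y^2 ↦ 3·X^0·Y^2·Z^0.
  monomial 2·x^0·y^1 ↦ 2·X^0·Y^1·Z^1.
  monomial -2·x^0·y^0 ↦ -2·X^0·Y^0·Z^2.
Collecting: F(X, Y, Z) = 2*X**2 - 2*X*Y + X*Z + 3*Y**2 + 2*Y*Z - 2*Z**2.


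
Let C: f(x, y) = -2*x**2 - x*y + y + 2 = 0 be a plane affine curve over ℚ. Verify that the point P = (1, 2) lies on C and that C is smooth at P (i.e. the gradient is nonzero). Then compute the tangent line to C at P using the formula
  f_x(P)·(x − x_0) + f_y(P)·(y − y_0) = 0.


Tangent line at P: 6 - 6*x = 0.

Step 1: f(1, 2) = 0, so P lies on C.
Step 2: partial derivatives
  f_x(x, y) = -4*x - y, f_y(x, y) = 1 - x.
  f_x(P) = -6, f_y(P) = 0 (gradient nonzero, so P is smooth).
Step 3: tangent line at P: -6·(x − 1) + 0·(y − 2) = 0.
Expanding: 6 - 6*x = 0.


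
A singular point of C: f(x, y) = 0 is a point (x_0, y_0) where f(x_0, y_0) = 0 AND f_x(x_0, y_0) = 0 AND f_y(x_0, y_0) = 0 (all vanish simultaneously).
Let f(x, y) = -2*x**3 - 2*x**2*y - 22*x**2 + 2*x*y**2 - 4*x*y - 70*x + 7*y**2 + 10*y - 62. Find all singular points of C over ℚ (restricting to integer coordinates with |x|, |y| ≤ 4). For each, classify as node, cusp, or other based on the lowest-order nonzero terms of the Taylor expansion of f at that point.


Singular points: {(-3, -2)}; classification: cusp.

Compute partial derivatives:
  f_x = -6*x**2 - 4*x*y - 44*x + 2*y**2 - 4*y - 70.
  f_y = -2*x**2 + 4*x*y - 4*x + 14*y + 10.
Scan x_0 ∈ {−4, ..., 4}. For each x_0, f_y(x_0, y) is a polynomial in y; find its integer roots y ∈ {−4, ..., 4}, then test f_x and f at those candidates.
  x = -4: f_y(-4, y) = -2*y - 6; vanishes at y ∈ {-3}. (-4, -3): f_x = -8 ≠ 0.
  x = -3: f_y(-3, y) = 2*y + 4; vanishes at y ∈ {-2}. (-3, -2): f_x = 0, f = 0 — SINGULAR.
  x = -2: f_y(-2, y) = 6*y + 10; no integer root y with |y| ≤ 4.
  x = -1: f_y(-1, y) = 10*y + 12; no integer root y with |y| ≤ 4.
  x = 0: f_y(0, y) = 14*y + 10; no integer root y with |y| ≤ 4.
  x = 1: f_y(1, y) = 18*y + 4; no integer root y with |y| ≤ 4.
  x = 2: f_y(2, y) = 22*y - 6; no integer root y with |y| ≤ 4.
  x = 3: f_y(3, y) = 26*y - 20; no integer root y with |y| ≤ 4.
  x = 4: f_y(4, y) = 30*y - 38; no integer root y with |y| ≤ 4.
Only singular point on the grid: (-3, -2).
Classify: substitute x = -3 + u, y = -2 + v and expand: f = -2*u**3 - 2*u**2*v + 2*u*v**2 + v**2.
No constant or linear terms (consistent with a singular point). Quadratic part: v**2. Cubic part: -2*u**3 - 2*u**2*v + 2*u*v**2.
The quadratic part v**2 is a perfect square, so there is a single (double) tangent line v = 0, i.e. y = -2. Restricting the cubic part to that line (v = 0) leaves -2*u**3 ≠ 0, so f is not divisible by v and the branch is v² ≈ 2*u**3 to lowest order — this is a cusp.
Classification: cusp.


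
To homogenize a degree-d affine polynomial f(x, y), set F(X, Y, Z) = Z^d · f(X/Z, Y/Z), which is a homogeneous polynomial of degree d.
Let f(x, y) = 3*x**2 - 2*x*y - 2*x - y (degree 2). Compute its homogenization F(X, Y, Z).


F(X, Y, Z) = 3*X**2 - 2*X*Y - 2*X*Z - Y*Z

deg(f) = 2.
Substitute x = X/Z, y = Y/Z into f, then multiply by Z^2.
  monomial 3·x^2·y^0 ↦ 3·X^2·Y^0·Z^0.
  monomial -2·x^1·y^1 ↦ -2·X^1·Y^1·Z^0.
  monomial -2·x^1·y^0 ↦ -2·X^1·Y^0·Z^1.
  monomial -1·x^0·y^1 ↦ -1·X^0·Y^1·Z^1.
Collecting: F(X, Y, Z) = 3*X**2 - 2*X*Y - 2*X*Z - Y*Z.


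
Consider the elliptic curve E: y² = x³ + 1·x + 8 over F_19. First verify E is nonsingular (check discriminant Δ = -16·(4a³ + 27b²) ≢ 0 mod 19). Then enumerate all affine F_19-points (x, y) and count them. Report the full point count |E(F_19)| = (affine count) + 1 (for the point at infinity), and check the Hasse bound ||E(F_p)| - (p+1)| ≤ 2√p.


Affine points = {(3, 0), (4, 0), (5, 9), (5, 10), (7, 4), (7, 15), (9, 9), (9, 10), (10, 7), (10, 12), (11, 1), (11, 18), (12, 0), (14, 7), (14, 12), (15, 4), (15, 15), (16, 4), (16, 15), (17, 6), (17, 13), (18, 5), (18, 14)}; affine count = 23; |E(F_19)| = 24.

Discriminant check: Δ ∝ 4a³ + 27b² = 4·1³ + 27·8² = 4·1 + 27·64 ≡ 3 (mod 19). Nonzero ⇒ E is nonsingular.
For each x ∈ F_19, compute rhs = x³ + 1·x + 8 mod 19, then count y ∈ F_19 with y² ≡ rhs.
  x = 0: rhs = 8, matching y values: none (0 points).
  x = 1: rhs = 10, matching y values: none (0 points).
  x = 2: rhs = 18, matching y values: none (0 points).
  x = 3: rhs = 0, matching y values: 0 (1 points).
  x = 4: rhs = 0, matching y values: 0 (1 points).
  x = 5: rhs = 5, matching y values: 9, 10 (2 points).
  x = 6: rhs = 2, matching y values: none (0 points).
  x = 7: rhs = 16, matching y values: 4, 15 (2 points).
  x = 8: rhs = 15, matching y values: none (0 points).
  x = 9: rhs = 5, matching y values: 9, 10 (2 points).
  x = 10: rhs = 11, matching y values: 7, 12 (2 points).
  x = 11: rhs = 1, matching y values: 1, 18 (2 points).
  x = 12: rhs = 0, matching y values: 0 (1 points).
  x = 13: rhs = 14, matching y values: none (0 points).
  x = 14: rhs = 11, matching y values: 7, 12 (2 points).
  x = 15: rhs = 16, matching y values: 4, 15 (2 points).
  x = 16: rhs = 16, matching y values: 4, 15 (2 points).
  x = 17: rhs = 17, matching y values: 6, 13 (2 points).
  x = 18: rhs = 6, matching y values: 5, 14 (2 points).
Total affine count: 23.
Full point count |E(F_19)| = 23 + 1 = 24.
Hasse bound: |24 − (19+1)| = |4| = 4 ≤ 2√19 ≈ 8.7178 ✓.
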